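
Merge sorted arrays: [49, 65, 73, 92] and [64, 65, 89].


Take 49 from A
Take 64 from B
Take 65 from A
Take 65 from B
Take 73 from A
Take 89 from B

Merged: [49, 64, 65, 65, 73, 89, 92]


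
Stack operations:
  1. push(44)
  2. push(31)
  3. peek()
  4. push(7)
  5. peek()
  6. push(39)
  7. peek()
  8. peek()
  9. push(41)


push(44) -> [44]
push(31) -> [44, 31]
peek()->31
push(7) -> [44, 31, 7]
peek()->7
push(39) -> [44, 31, 7, 39]
peek()->39
peek()->39
push(41) -> [44, 31, 7, 39, 41]

Final stack: [44, 31, 7, 39, 41]


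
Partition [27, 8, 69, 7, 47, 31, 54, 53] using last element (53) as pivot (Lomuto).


Pivot: 53
  27 <= 53: advance i (no swap)
  8 <= 53: advance i (no swap)
  7 <= 53: swap -> [27, 8, 7, 69, 47, 31, 54, 53]
  47 <= 53: swap -> [27, 8, 7, 47, 69, 31, 54, 53]
  31 <= 53: swap -> [27, 8, 7, 47, 31, 69, 54, 53]
Place pivot at 5: [27, 8, 7, 47, 31, 53, 54, 69]

Partitioned: [27, 8, 7, 47, 31, 53, 54, 69]


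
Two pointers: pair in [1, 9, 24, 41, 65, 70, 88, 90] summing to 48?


lo=0(1)+hi=7(90)=91
lo=0(1)+hi=6(88)=89
lo=0(1)+hi=5(70)=71
lo=0(1)+hi=4(65)=66
lo=0(1)+hi=3(41)=42
lo=1(9)+hi=3(41)=50
lo=1(9)+hi=2(24)=33

No pair found


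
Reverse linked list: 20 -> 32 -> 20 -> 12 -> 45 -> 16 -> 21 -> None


Step 1: curr=20, set curr.next=prev(None) | reversed so far: 20
Step 2: curr=32, set curr.next=prev(20) | reversed so far: 32 -> 20
Step 3: curr=20, set curr.next=prev(32) | reversed so far: 20 -> 32 -> 20
Step 4: curr=12, set curr.next=prev(20) | reversed so far: 12 -> 20 -> 32 -> 20
Step 5: curr=45, set curr.next=prev(12) | reversed so far: 45 -> 12 -> 20 -> 32 -> 20
Step 6: curr=16, set curr.next=prev(45) | reversed so far: 16 -> 45 -> 12 -> 20 -> 32 -> 20
Step 7: curr=21, set curr.next=prev(16) | reversed so far: 21 -> 16 -> 45 -> 12 -> 20 -> 32 -> 20

21 -> 16 -> 45 -> 12 -> 20 -> 32 -> 20 -> None


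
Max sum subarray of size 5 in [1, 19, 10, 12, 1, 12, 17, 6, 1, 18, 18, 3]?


[0:5]: 43
[1:6]: 54
[2:7]: 52
[3:8]: 48
[4:9]: 37
[5:10]: 54
[6:11]: 60
[7:12]: 46

Max: 60 at [6:11]


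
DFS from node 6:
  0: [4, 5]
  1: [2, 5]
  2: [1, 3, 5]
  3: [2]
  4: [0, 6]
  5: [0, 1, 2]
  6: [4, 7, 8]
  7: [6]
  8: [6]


Visit 6, push [8, 7, 4]
Visit 4, push [0]
Visit 0, push [5]
Visit 5, push [2, 1]
Visit 1, push [2]
Visit 2, push [3]
Visit 3, push []
Visit 7, push []
Visit 8, push []

DFS order: [6, 4, 0, 5, 1, 2, 3, 7, 8]


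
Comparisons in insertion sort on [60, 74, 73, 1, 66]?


Algorithm: insertion sort
Input: [60, 74, 73, 1, 66]
Sorted: [1, 60, 66, 73, 74]

9


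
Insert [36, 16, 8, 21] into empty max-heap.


Insert 36: [36]
Insert 16: [36, 16]
Insert 8: [36, 16, 8]
Insert 21: [36, 21, 8, 16]

Final heap: [36, 21, 8, 16]


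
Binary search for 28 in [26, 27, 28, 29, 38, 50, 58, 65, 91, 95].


Step 1: lo=0, hi=9, mid=4, val=38
Step 2: lo=0, hi=3, mid=1, val=27
Step 3: lo=2, hi=3, mid=2, val=28

Found at index 2


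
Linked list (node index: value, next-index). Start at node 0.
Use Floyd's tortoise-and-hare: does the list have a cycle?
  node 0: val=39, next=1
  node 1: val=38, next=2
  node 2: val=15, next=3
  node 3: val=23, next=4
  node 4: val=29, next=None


Floyd's tortoise (slow, +1) and hare (fast, +2):
  init: slow=0, fast=0
  step 1: slow=1, fast=2
  step 2: slow=2, fast=4
  step 3: fast -> None, no cycle

Cycle: no


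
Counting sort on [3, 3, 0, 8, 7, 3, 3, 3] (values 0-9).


Input: [3, 3, 0, 8, 7, 3, 3, 3]
Counts: [1, 0, 0, 5, 0, 0, 0, 1, 1, 0]

Sorted: [0, 3, 3, 3, 3, 3, 7, 8]


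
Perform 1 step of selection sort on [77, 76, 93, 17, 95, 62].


Initial: [77, 76, 93, 17, 95, 62]
Step 1: min=17 at 3
  Swap: [17, 76, 93, 77, 95, 62]

After 1 step: [17, 76, 93, 77, 95, 62]


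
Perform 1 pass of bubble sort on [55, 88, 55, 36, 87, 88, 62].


Initial: [55, 88, 55, 36, 87, 88, 62]
Pass 1: [55, 55, 36, 87, 88, 62, 88] (4 swaps)

After 1 pass: [55, 55, 36, 87, 88, 62, 88]


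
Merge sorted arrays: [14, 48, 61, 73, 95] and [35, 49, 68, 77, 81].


Take 14 from A
Take 35 from B
Take 48 from A
Take 49 from B
Take 61 from A
Take 68 from B
Take 73 from A
Take 77 from B
Take 81 from B

Merged: [14, 35, 48, 49, 61, 68, 73, 77, 81, 95]


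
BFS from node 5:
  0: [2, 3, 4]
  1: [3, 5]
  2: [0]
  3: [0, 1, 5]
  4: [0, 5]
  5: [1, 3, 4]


Visit 5, enqueue [1, 3, 4]
Visit 1, enqueue []
Visit 3, enqueue [0]
Visit 4, enqueue []
Visit 0, enqueue [2]
Visit 2, enqueue []

BFS order: [5, 1, 3, 4, 0, 2]


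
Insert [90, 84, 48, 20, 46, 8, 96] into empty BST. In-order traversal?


Insert 90: root
Insert 84: L from 90
Insert 48: L from 90 -> L from 84
Insert 20: L from 90 -> L from 84 -> L from 48
Insert 46: L from 90 -> L from 84 -> L from 48 -> R from 20
Insert 8: L from 90 -> L from 84 -> L from 48 -> L from 20
Insert 96: R from 90

In-order: [8, 20, 46, 48, 84, 90, 96]


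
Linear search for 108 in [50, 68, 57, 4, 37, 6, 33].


i=0: 50!=108
i=1: 68!=108
i=2: 57!=108
i=3: 4!=108
i=4: 37!=108
i=5: 6!=108
i=6: 33!=108

Not found, 7 comps


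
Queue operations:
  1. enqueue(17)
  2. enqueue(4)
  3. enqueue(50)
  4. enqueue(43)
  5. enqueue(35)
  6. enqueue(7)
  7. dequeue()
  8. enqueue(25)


enqueue(17) -> [17]
enqueue(4) -> [17, 4]
enqueue(50) -> [17, 4, 50]
enqueue(43) -> [17, 4, 50, 43]
enqueue(35) -> [17, 4, 50, 43, 35]
enqueue(7) -> [17, 4, 50, 43, 35, 7]
dequeue()->17, [4, 50, 43, 35, 7]
enqueue(25) -> [4, 50, 43, 35, 7, 25]

Final queue: [4, 50, 43, 35, 7, 25]


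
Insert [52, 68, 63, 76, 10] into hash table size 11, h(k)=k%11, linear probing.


Insert 52: h=8 -> slot 8
Insert 68: h=2 -> slot 2
Insert 63: h=8, 1 probes -> slot 9
Insert 76: h=10 -> slot 10
Insert 10: h=10, 1 probes -> slot 0

Table: [10, None, 68, None, None, None, None, None, 52, 63, 76]


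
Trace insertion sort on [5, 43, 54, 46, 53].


Initial: [5, 43, 54, 46, 53]
Insert 43: [5, 43, 54, 46, 53]
Insert 54: [5, 43, 54, 46, 53]
Insert 46: [5, 43, 46, 54, 53]
Insert 53: [5, 43, 46, 53, 54]

Sorted: [5, 43, 46, 53, 54]


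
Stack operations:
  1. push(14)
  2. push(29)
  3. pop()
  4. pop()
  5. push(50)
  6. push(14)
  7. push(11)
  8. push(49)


push(14) -> [14]
push(29) -> [14, 29]
pop()->29, [14]
pop()->14, []
push(50) -> [50]
push(14) -> [50, 14]
push(11) -> [50, 14, 11]
push(49) -> [50, 14, 11, 49]

Final stack: [50, 14, 11, 49]


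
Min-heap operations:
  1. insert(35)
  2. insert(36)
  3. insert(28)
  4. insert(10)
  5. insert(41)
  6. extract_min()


insert(35) -> [35]
insert(36) -> [35, 36]
insert(28) -> [28, 36, 35]
insert(10) -> [10, 28, 35, 36]
insert(41) -> [10, 28, 35, 36, 41]
extract_min()->10, [28, 36, 35, 41]

Final heap: [28, 36, 35, 41]


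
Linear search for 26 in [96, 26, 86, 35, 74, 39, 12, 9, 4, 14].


i=0: 96!=26
i=1: 26==26 found!

Found at 1, 2 comps


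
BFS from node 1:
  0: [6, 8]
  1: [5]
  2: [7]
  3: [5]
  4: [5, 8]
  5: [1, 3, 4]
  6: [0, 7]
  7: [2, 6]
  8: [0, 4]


Visit 1, enqueue [5]
Visit 5, enqueue [3, 4]
Visit 3, enqueue []
Visit 4, enqueue [8]
Visit 8, enqueue [0]
Visit 0, enqueue [6]
Visit 6, enqueue [7]
Visit 7, enqueue [2]
Visit 2, enqueue []

BFS order: [1, 5, 3, 4, 8, 0, 6, 7, 2]


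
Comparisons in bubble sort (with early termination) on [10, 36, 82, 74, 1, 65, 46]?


Algorithm: bubble sort (with early termination)
Input: [10, 36, 82, 74, 1, 65, 46]
Sorted: [1, 10, 36, 46, 65, 74, 82]

20


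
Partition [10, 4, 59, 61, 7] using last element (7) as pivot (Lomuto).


Pivot: 7
  4 <= 7: swap -> [4, 10, 59, 61, 7]
Place pivot at 1: [4, 7, 59, 61, 10]

Partitioned: [4, 7, 59, 61, 10]


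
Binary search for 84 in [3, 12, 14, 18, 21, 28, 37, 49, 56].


Step 1: lo=0, hi=8, mid=4, val=21
Step 2: lo=5, hi=8, mid=6, val=37
Step 3: lo=7, hi=8, mid=7, val=49
Step 4: lo=8, hi=8, mid=8, val=56

Not found


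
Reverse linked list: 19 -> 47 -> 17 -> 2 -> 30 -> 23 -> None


Step 1: curr=19, set curr.next=prev(None) | reversed so far: 19
Step 2: curr=47, set curr.next=prev(19) | reversed so far: 47 -> 19
Step 3: curr=17, set curr.next=prev(47) | reversed so far: 17 -> 47 -> 19
Step 4: curr=2, set curr.next=prev(17) | reversed so far: 2 -> 17 -> 47 -> 19
Step 5: curr=30, set curr.next=prev(2) | reversed so far: 30 -> 2 -> 17 -> 47 -> 19
Step 6: curr=23, set curr.next=prev(30) | reversed so far: 23 -> 30 -> 2 -> 17 -> 47 -> 19

23 -> 30 -> 2 -> 17 -> 47 -> 19 -> None


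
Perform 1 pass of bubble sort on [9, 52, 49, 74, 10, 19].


Initial: [9, 52, 49, 74, 10, 19]
Pass 1: [9, 49, 52, 10, 19, 74] (3 swaps)

After 1 pass: [9, 49, 52, 10, 19, 74]


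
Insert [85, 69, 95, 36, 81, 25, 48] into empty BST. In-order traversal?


Insert 85: root
Insert 69: L from 85
Insert 95: R from 85
Insert 36: L from 85 -> L from 69
Insert 81: L from 85 -> R from 69
Insert 25: L from 85 -> L from 69 -> L from 36
Insert 48: L from 85 -> L from 69 -> R from 36

In-order: [25, 36, 48, 69, 81, 85, 95]


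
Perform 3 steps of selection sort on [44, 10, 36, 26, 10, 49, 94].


Initial: [44, 10, 36, 26, 10, 49, 94]
Step 1: min=10 at 1
  Swap: [10, 44, 36, 26, 10, 49, 94]
Step 2: min=10 at 4
  Swap: [10, 10, 36, 26, 44, 49, 94]
Step 3: min=26 at 3
  Swap: [10, 10, 26, 36, 44, 49, 94]

After 3 steps: [10, 10, 26, 36, 44, 49, 94]


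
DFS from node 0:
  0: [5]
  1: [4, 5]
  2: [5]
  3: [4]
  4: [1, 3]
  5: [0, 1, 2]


Visit 0, push [5]
Visit 5, push [2, 1]
Visit 1, push [4]
Visit 4, push [3]
Visit 3, push []
Visit 2, push []

DFS order: [0, 5, 1, 4, 3, 2]


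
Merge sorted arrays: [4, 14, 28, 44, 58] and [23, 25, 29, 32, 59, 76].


Take 4 from A
Take 14 from A
Take 23 from B
Take 25 from B
Take 28 from A
Take 29 from B
Take 32 from B
Take 44 from A
Take 58 from A

Merged: [4, 14, 23, 25, 28, 29, 32, 44, 58, 59, 76]


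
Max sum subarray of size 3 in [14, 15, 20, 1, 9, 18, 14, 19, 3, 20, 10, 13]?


[0:3]: 49
[1:4]: 36
[2:5]: 30
[3:6]: 28
[4:7]: 41
[5:8]: 51
[6:9]: 36
[7:10]: 42
[8:11]: 33
[9:12]: 43

Max: 51 at [5:8]


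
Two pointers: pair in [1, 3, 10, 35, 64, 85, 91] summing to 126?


lo=0(1)+hi=6(91)=92
lo=1(3)+hi=6(91)=94
lo=2(10)+hi=6(91)=101
lo=3(35)+hi=6(91)=126

Yes: 35+91=126


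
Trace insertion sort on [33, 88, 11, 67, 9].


Initial: [33, 88, 11, 67, 9]
Insert 88: [33, 88, 11, 67, 9]
Insert 11: [11, 33, 88, 67, 9]
Insert 67: [11, 33, 67, 88, 9]
Insert 9: [9, 11, 33, 67, 88]

Sorted: [9, 11, 33, 67, 88]


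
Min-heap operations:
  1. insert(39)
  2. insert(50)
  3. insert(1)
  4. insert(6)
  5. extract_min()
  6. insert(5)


insert(39) -> [39]
insert(50) -> [39, 50]
insert(1) -> [1, 50, 39]
insert(6) -> [1, 6, 39, 50]
extract_min()->1, [6, 50, 39]
insert(5) -> [5, 6, 39, 50]

Final heap: [5, 6, 39, 50]


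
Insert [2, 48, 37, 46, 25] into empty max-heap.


Insert 2: [2]
Insert 48: [48, 2]
Insert 37: [48, 2, 37]
Insert 46: [48, 46, 37, 2]
Insert 25: [48, 46, 37, 2, 25]

Final heap: [48, 46, 37, 2, 25]


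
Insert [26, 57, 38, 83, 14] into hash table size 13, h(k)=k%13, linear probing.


Insert 26: h=0 -> slot 0
Insert 57: h=5 -> slot 5
Insert 38: h=12 -> slot 12
Insert 83: h=5, 1 probes -> slot 6
Insert 14: h=1 -> slot 1

Table: [26, 14, None, None, None, 57, 83, None, None, None, None, None, 38]


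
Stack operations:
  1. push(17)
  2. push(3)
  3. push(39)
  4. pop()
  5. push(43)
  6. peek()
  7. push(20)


push(17) -> [17]
push(3) -> [17, 3]
push(39) -> [17, 3, 39]
pop()->39, [17, 3]
push(43) -> [17, 3, 43]
peek()->43
push(20) -> [17, 3, 43, 20]

Final stack: [17, 3, 43, 20]


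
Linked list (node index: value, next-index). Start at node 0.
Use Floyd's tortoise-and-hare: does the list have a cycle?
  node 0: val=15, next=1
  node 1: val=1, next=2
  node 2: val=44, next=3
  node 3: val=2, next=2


Floyd's tortoise (slow, +1) and hare (fast, +2):
  init: slow=0, fast=0
  step 1: slow=1, fast=2
  step 2: slow=2, fast=2
  slow == fast at node 2: cycle detected

Cycle: yes


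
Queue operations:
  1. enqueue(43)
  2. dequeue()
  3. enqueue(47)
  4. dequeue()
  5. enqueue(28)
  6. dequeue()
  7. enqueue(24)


enqueue(43) -> [43]
dequeue()->43, []
enqueue(47) -> [47]
dequeue()->47, []
enqueue(28) -> [28]
dequeue()->28, []
enqueue(24) -> [24]

Final queue: [24]


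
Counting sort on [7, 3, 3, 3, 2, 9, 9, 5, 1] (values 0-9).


Input: [7, 3, 3, 3, 2, 9, 9, 5, 1]
Counts: [0, 1, 1, 3, 0, 1, 0, 1, 0, 2]

Sorted: [1, 2, 3, 3, 3, 5, 7, 9, 9]


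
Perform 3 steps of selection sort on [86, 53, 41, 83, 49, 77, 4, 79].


Initial: [86, 53, 41, 83, 49, 77, 4, 79]
Step 1: min=4 at 6
  Swap: [4, 53, 41, 83, 49, 77, 86, 79]
Step 2: min=41 at 2
  Swap: [4, 41, 53, 83, 49, 77, 86, 79]
Step 3: min=49 at 4
  Swap: [4, 41, 49, 83, 53, 77, 86, 79]

After 3 steps: [4, 41, 49, 83, 53, 77, 86, 79]


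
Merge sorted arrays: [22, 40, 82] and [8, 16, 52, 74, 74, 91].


Take 8 from B
Take 16 from B
Take 22 from A
Take 40 from A
Take 52 from B
Take 74 from B
Take 74 from B
Take 82 from A

Merged: [8, 16, 22, 40, 52, 74, 74, 82, 91]


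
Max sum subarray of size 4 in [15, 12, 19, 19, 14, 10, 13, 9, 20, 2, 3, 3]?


[0:4]: 65
[1:5]: 64
[2:6]: 62
[3:7]: 56
[4:8]: 46
[5:9]: 52
[6:10]: 44
[7:11]: 34
[8:12]: 28

Max: 65 at [0:4]


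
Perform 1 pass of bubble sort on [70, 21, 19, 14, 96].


Initial: [70, 21, 19, 14, 96]
Pass 1: [21, 19, 14, 70, 96] (3 swaps)

After 1 pass: [21, 19, 14, 70, 96]


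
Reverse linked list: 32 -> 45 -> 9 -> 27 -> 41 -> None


Step 1: curr=32, set curr.next=prev(None) | reversed so far: 32
Step 2: curr=45, set curr.next=prev(32) | reversed so far: 45 -> 32
Step 3: curr=9, set curr.next=prev(45) | reversed so far: 9 -> 45 -> 32
Step 4: curr=27, set curr.next=prev(9) | reversed so far: 27 -> 9 -> 45 -> 32
Step 5: curr=41, set curr.next=prev(27) | reversed so far: 41 -> 27 -> 9 -> 45 -> 32

41 -> 27 -> 9 -> 45 -> 32 -> None


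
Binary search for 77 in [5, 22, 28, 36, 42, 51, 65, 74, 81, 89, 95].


Step 1: lo=0, hi=10, mid=5, val=51
Step 2: lo=6, hi=10, mid=8, val=81
Step 3: lo=6, hi=7, mid=6, val=65
Step 4: lo=7, hi=7, mid=7, val=74

Not found


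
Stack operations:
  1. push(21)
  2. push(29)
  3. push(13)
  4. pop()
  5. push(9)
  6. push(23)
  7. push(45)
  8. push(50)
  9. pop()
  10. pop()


push(21) -> [21]
push(29) -> [21, 29]
push(13) -> [21, 29, 13]
pop()->13, [21, 29]
push(9) -> [21, 29, 9]
push(23) -> [21, 29, 9, 23]
push(45) -> [21, 29, 9, 23, 45]
push(50) -> [21, 29, 9, 23, 45, 50]
pop()->50, [21, 29, 9, 23, 45]
pop()->45, [21, 29, 9, 23]

Final stack: [21, 29, 9, 23]


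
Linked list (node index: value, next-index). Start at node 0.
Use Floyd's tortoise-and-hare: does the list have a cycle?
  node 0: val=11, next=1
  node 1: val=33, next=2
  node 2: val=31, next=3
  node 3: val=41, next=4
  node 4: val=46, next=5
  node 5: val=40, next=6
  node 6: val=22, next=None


Floyd's tortoise (slow, +1) and hare (fast, +2):
  init: slow=0, fast=0
  step 1: slow=1, fast=2
  step 2: slow=2, fast=4
  step 3: slow=3, fast=6
  step 4: fast -> None, no cycle

Cycle: no


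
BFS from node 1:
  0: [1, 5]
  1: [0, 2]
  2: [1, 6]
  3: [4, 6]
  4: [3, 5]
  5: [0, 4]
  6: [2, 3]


Visit 1, enqueue [0, 2]
Visit 0, enqueue [5]
Visit 2, enqueue [6]
Visit 5, enqueue [4]
Visit 6, enqueue [3]
Visit 4, enqueue []
Visit 3, enqueue []

BFS order: [1, 0, 2, 5, 6, 4, 3]


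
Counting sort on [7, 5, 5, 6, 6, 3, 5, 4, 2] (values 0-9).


Input: [7, 5, 5, 6, 6, 3, 5, 4, 2]
Counts: [0, 0, 1, 1, 1, 3, 2, 1, 0, 0]

Sorted: [2, 3, 4, 5, 5, 5, 6, 6, 7]


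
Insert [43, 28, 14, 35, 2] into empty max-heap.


Insert 43: [43]
Insert 28: [43, 28]
Insert 14: [43, 28, 14]
Insert 35: [43, 35, 14, 28]
Insert 2: [43, 35, 14, 28, 2]

Final heap: [43, 35, 14, 28, 2]


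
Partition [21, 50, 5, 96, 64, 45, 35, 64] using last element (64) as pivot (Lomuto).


Pivot: 64
  21 <= 64: advance i (no swap)
  50 <= 64: advance i (no swap)
  5 <= 64: advance i (no swap)
  64 <= 64: swap -> [21, 50, 5, 64, 96, 45, 35, 64]
  45 <= 64: swap -> [21, 50, 5, 64, 45, 96, 35, 64]
  35 <= 64: swap -> [21, 50, 5, 64, 45, 35, 96, 64]
Place pivot at 6: [21, 50, 5, 64, 45, 35, 64, 96]

Partitioned: [21, 50, 5, 64, 45, 35, 64, 96]


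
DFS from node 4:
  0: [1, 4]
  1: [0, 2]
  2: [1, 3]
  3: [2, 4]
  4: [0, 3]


Visit 4, push [3, 0]
Visit 0, push [1]
Visit 1, push [2]
Visit 2, push [3]
Visit 3, push []

DFS order: [4, 0, 1, 2, 3]


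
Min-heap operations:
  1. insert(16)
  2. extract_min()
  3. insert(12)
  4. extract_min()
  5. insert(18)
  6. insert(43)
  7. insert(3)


insert(16) -> [16]
extract_min()->16, []
insert(12) -> [12]
extract_min()->12, []
insert(18) -> [18]
insert(43) -> [18, 43]
insert(3) -> [3, 43, 18]

Final heap: [3, 43, 18]


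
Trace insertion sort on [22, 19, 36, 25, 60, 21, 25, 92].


Initial: [22, 19, 36, 25, 60, 21, 25, 92]
Insert 19: [19, 22, 36, 25, 60, 21, 25, 92]
Insert 36: [19, 22, 36, 25, 60, 21, 25, 92]
Insert 25: [19, 22, 25, 36, 60, 21, 25, 92]
Insert 60: [19, 22, 25, 36, 60, 21, 25, 92]
Insert 21: [19, 21, 22, 25, 36, 60, 25, 92]
Insert 25: [19, 21, 22, 25, 25, 36, 60, 92]
Insert 92: [19, 21, 22, 25, 25, 36, 60, 92]

Sorted: [19, 21, 22, 25, 25, 36, 60, 92]


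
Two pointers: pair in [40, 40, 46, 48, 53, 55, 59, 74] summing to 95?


lo=0(40)+hi=7(74)=114
lo=0(40)+hi=6(59)=99
lo=0(40)+hi=5(55)=95

Yes: 40+55=95


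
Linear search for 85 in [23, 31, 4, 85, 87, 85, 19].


i=0: 23!=85
i=1: 31!=85
i=2: 4!=85
i=3: 85==85 found!

Found at 3, 4 comps


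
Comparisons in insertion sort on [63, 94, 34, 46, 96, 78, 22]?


Algorithm: insertion sort
Input: [63, 94, 34, 46, 96, 78, 22]
Sorted: [22, 34, 46, 63, 78, 94, 96]

16


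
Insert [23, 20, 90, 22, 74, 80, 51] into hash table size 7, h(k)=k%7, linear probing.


Insert 23: h=2 -> slot 2
Insert 20: h=6 -> slot 6
Insert 90: h=6, 1 probes -> slot 0
Insert 22: h=1 -> slot 1
Insert 74: h=4 -> slot 4
Insert 80: h=3 -> slot 3
Insert 51: h=2, 3 probes -> slot 5

Table: [90, 22, 23, 80, 74, 51, 20]


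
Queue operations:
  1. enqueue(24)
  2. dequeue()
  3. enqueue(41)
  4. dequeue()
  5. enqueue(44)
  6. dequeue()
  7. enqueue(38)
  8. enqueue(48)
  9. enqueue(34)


enqueue(24) -> [24]
dequeue()->24, []
enqueue(41) -> [41]
dequeue()->41, []
enqueue(44) -> [44]
dequeue()->44, []
enqueue(38) -> [38]
enqueue(48) -> [38, 48]
enqueue(34) -> [38, 48, 34]

Final queue: [38, 48, 34]


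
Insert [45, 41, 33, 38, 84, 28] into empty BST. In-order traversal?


Insert 45: root
Insert 41: L from 45
Insert 33: L from 45 -> L from 41
Insert 38: L from 45 -> L from 41 -> R from 33
Insert 84: R from 45
Insert 28: L from 45 -> L from 41 -> L from 33

In-order: [28, 33, 38, 41, 45, 84]


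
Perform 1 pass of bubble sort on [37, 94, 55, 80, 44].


Initial: [37, 94, 55, 80, 44]
Pass 1: [37, 55, 80, 44, 94] (3 swaps)

After 1 pass: [37, 55, 80, 44, 94]


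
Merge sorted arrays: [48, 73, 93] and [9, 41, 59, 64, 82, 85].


Take 9 from B
Take 41 from B
Take 48 from A
Take 59 from B
Take 64 from B
Take 73 from A
Take 82 from B
Take 85 from B

Merged: [9, 41, 48, 59, 64, 73, 82, 85, 93]


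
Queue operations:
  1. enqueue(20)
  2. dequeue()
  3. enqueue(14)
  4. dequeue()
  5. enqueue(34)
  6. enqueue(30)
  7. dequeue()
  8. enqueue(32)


enqueue(20) -> [20]
dequeue()->20, []
enqueue(14) -> [14]
dequeue()->14, []
enqueue(34) -> [34]
enqueue(30) -> [34, 30]
dequeue()->34, [30]
enqueue(32) -> [30, 32]

Final queue: [30, 32]


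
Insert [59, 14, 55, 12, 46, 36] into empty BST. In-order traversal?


Insert 59: root
Insert 14: L from 59
Insert 55: L from 59 -> R from 14
Insert 12: L from 59 -> L from 14
Insert 46: L from 59 -> R from 14 -> L from 55
Insert 36: L from 59 -> R from 14 -> L from 55 -> L from 46

In-order: [12, 14, 36, 46, 55, 59]


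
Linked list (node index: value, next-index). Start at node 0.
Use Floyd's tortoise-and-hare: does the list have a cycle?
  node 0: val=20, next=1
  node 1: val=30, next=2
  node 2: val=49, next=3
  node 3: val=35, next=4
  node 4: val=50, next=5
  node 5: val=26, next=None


Floyd's tortoise (slow, +1) and hare (fast, +2):
  init: slow=0, fast=0
  step 1: slow=1, fast=2
  step 2: slow=2, fast=4
  step 3: fast 4->5->None, no cycle

Cycle: no


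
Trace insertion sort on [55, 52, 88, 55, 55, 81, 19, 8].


Initial: [55, 52, 88, 55, 55, 81, 19, 8]
Insert 52: [52, 55, 88, 55, 55, 81, 19, 8]
Insert 88: [52, 55, 88, 55, 55, 81, 19, 8]
Insert 55: [52, 55, 55, 88, 55, 81, 19, 8]
Insert 55: [52, 55, 55, 55, 88, 81, 19, 8]
Insert 81: [52, 55, 55, 55, 81, 88, 19, 8]
Insert 19: [19, 52, 55, 55, 55, 81, 88, 8]
Insert 8: [8, 19, 52, 55, 55, 55, 81, 88]

Sorted: [8, 19, 52, 55, 55, 55, 81, 88]


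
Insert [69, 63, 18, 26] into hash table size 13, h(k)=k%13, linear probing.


Insert 69: h=4 -> slot 4
Insert 63: h=11 -> slot 11
Insert 18: h=5 -> slot 5
Insert 26: h=0 -> slot 0

Table: [26, None, None, None, 69, 18, None, None, None, None, None, 63, None]


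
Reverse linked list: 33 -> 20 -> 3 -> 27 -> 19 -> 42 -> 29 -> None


Step 1: curr=33, set curr.next=prev(None) | reversed so far: 33
Step 2: curr=20, set curr.next=prev(33) | reversed so far: 20 -> 33
Step 3: curr=3, set curr.next=prev(20) | reversed so far: 3 -> 20 -> 33
Step 4: curr=27, set curr.next=prev(3) | reversed so far: 27 -> 3 -> 20 -> 33
Step 5: curr=19, set curr.next=prev(27) | reversed so far: 19 -> 27 -> 3 -> 20 -> 33
Step 6: curr=42, set curr.next=prev(19) | reversed so far: 42 -> 19 -> 27 -> 3 -> 20 -> 33
Step 7: curr=29, set curr.next=prev(42) | reversed so far: 29 -> 42 -> 19 -> 27 -> 3 -> 20 -> 33

29 -> 42 -> 19 -> 27 -> 3 -> 20 -> 33 -> None


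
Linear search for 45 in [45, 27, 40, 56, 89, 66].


i=0: 45==45 found!

Found at 0, 1 comps


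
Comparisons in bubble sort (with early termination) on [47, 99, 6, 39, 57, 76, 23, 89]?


Algorithm: bubble sort (with early termination)
Input: [47, 99, 6, 39, 57, 76, 23, 89]
Sorted: [6, 23, 39, 47, 57, 76, 89, 99]

27


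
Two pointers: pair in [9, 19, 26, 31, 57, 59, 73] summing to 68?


lo=0(9)+hi=6(73)=82
lo=0(9)+hi=5(59)=68

Yes: 9+59=68


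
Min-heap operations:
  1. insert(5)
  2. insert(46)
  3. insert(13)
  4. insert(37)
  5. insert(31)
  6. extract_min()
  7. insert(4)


insert(5) -> [5]
insert(46) -> [5, 46]
insert(13) -> [5, 46, 13]
insert(37) -> [5, 37, 13, 46]
insert(31) -> [5, 31, 13, 46, 37]
extract_min()->5, [13, 31, 37, 46]
insert(4) -> [4, 13, 37, 46, 31]

Final heap: [4, 13, 37, 46, 31]


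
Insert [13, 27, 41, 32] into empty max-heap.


Insert 13: [13]
Insert 27: [27, 13]
Insert 41: [41, 13, 27]
Insert 32: [41, 32, 27, 13]

Final heap: [41, 32, 27, 13]


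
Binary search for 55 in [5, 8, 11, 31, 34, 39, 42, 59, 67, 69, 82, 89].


Step 1: lo=0, hi=11, mid=5, val=39
Step 2: lo=6, hi=11, mid=8, val=67
Step 3: lo=6, hi=7, mid=6, val=42
Step 4: lo=7, hi=7, mid=7, val=59

Not found


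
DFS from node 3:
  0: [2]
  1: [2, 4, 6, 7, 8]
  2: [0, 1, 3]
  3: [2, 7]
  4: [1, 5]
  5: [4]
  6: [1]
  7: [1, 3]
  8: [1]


Visit 3, push [7, 2]
Visit 2, push [1, 0]
Visit 0, push []
Visit 1, push [8, 7, 6, 4]
Visit 4, push [5]
Visit 5, push []
Visit 6, push []
Visit 7, push []
Visit 8, push []

DFS order: [3, 2, 0, 1, 4, 5, 6, 7, 8]


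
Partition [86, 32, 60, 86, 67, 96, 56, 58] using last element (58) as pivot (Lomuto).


Pivot: 58
  32 <= 58: swap -> [32, 86, 60, 86, 67, 96, 56, 58]
  56 <= 58: swap -> [32, 56, 60, 86, 67, 96, 86, 58]
Place pivot at 2: [32, 56, 58, 86, 67, 96, 86, 60]

Partitioned: [32, 56, 58, 86, 67, 96, 86, 60]


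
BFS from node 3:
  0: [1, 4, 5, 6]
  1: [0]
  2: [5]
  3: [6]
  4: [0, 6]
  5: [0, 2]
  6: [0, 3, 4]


Visit 3, enqueue [6]
Visit 6, enqueue [0, 4]
Visit 0, enqueue [1, 5]
Visit 4, enqueue []
Visit 1, enqueue []
Visit 5, enqueue [2]
Visit 2, enqueue []

BFS order: [3, 6, 0, 4, 1, 5, 2]


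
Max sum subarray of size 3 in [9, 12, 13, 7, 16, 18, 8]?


[0:3]: 34
[1:4]: 32
[2:5]: 36
[3:6]: 41
[4:7]: 42

Max: 42 at [4:7]


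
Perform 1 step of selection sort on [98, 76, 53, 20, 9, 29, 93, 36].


Initial: [98, 76, 53, 20, 9, 29, 93, 36]
Step 1: min=9 at 4
  Swap: [9, 76, 53, 20, 98, 29, 93, 36]

After 1 step: [9, 76, 53, 20, 98, 29, 93, 36]


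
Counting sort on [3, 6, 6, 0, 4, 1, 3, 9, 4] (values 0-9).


Input: [3, 6, 6, 0, 4, 1, 3, 9, 4]
Counts: [1, 1, 0, 2, 2, 0, 2, 0, 0, 1]

Sorted: [0, 1, 3, 3, 4, 4, 6, 6, 9]


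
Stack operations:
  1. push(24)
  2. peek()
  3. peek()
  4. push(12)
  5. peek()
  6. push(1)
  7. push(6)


push(24) -> [24]
peek()->24
peek()->24
push(12) -> [24, 12]
peek()->12
push(1) -> [24, 12, 1]
push(6) -> [24, 12, 1, 6]

Final stack: [24, 12, 1, 6]


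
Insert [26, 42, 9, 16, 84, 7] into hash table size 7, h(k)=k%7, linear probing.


Insert 26: h=5 -> slot 5
Insert 42: h=0 -> slot 0
Insert 9: h=2 -> slot 2
Insert 16: h=2, 1 probes -> slot 3
Insert 84: h=0, 1 probes -> slot 1
Insert 7: h=0, 4 probes -> slot 4

Table: [42, 84, 9, 16, 7, 26, None]


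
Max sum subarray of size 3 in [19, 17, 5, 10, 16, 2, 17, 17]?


[0:3]: 41
[1:4]: 32
[2:5]: 31
[3:6]: 28
[4:7]: 35
[5:8]: 36

Max: 41 at [0:3]


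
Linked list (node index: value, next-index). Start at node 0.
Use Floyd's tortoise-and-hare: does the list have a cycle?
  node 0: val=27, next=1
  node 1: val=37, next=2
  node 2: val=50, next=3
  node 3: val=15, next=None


Floyd's tortoise (slow, +1) and hare (fast, +2):
  init: slow=0, fast=0
  step 1: slow=1, fast=2
  step 2: fast 2->3->None, no cycle

Cycle: no


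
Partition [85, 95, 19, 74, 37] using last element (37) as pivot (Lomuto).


Pivot: 37
  19 <= 37: swap -> [19, 95, 85, 74, 37]
Place pivot at 1: [19, 37, 85, 74, 95]

Partitioned: [19, 37, 85, 74, 95]


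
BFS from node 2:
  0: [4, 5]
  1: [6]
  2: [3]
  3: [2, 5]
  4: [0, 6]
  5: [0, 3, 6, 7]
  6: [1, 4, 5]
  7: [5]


Visit 2, enqueue [3]
Visit 3, enqueue [5]
Visit 5, enqueue [0, 6, 7]
Visit 0, enqueue [4]
Visit 6, enqueue [1]
Visit 7, enqueue []
Visit 4, enqueue []
Visit 1, enqueue []

BFS order: [2, 3, 5, 0, 6, 7, 4, 1]


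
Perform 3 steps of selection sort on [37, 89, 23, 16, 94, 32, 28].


Initial: [37, 89, 23, 16, 94, 32, 28]
Step 1: min=16 at 3
  Swap: [16, 89, 23, 37, 94, 32, 28]
Step 2: min=23 at 2
  Swap: [16, 23, 89, 37, 94, 32, 28]
Step 3: min=28 at 6
  Swap: [16, 23, 28, 37, 94, 32, 89]

After 3 steps: [16, 23, 28, 37, 94, 32, 89]


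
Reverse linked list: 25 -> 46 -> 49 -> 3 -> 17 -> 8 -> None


Step 1: curr=25, set curr.next=prev(None) | reversed so far: 25
Step 2: curr=46, set curr.next=prev(25) | reversed so far: 46 -> 25
Step 3: curr=49, set curr.next=prev(46) | reversed so far: 49 -> 46 -> 25
Step 4: curr=3, set curr.next=prev(49) | reversed so far: 3 -> 49 -> 46 -> 25
Step 5: curr=17, set curr.next=prev(3) | reversed so far: 17 -> 3 -> 49 -> 46 -> 25
Step 6: curr=8, set curr.next=prev(17) | reversed so far: 8 -> 17 -> 3 -> 49 -> 46 -> 25

8 -> 17 -> 3 -> 49 -> 46 -> 25 -> None


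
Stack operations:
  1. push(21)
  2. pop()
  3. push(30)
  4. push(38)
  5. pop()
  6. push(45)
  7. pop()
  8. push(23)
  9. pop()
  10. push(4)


push(21) -> [21]
pop()->21, []
push(30) -> [30]
push(38) -> [30, 38]
pop()->38, [30]
push(45) -> [30, 45]
pop()->45, [30]
push(23) -> [30, 23]
pop()->23, [30]
push(4) -> [30, 4]

Final stack: [30, 4]


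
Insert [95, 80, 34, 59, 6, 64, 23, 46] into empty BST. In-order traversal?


Insert 95: root
Insert 80: L from 95
Insert 34: L from 95 -> L from 80
Insert 59: L from 95 -> L from 80 -> R from 34
Insert 6: L from 95 -> L from 80 -> L from 34
Insert 64: L from 95 -> L from 80 -> R from 34 -> R from 59
Insert 23: L from 95 -> L from 80 -> L from 34 -> R from 6
Insert 46: L from 95 -> L from 80 -> R from 34 -> L from 59

In-order: [6, 23, 34, 46, 59, 64, 80, 95]


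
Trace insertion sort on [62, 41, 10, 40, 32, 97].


Initial: [62, 41, 10, 40, 32, 97]
Insert 41: [41, 62, 10, 40, 32, 97]
Insert 10: [10, 41, 62, 40, 32, 97]
Insert 40: [10, 40, 41, 62, 32, 97]
Insert 32: [10, 32, 40, 41, 62, 97]
Insert 97: [10, 32, 40, 41, 62, 97]

Sorted: [10, 32, 40, 41, 62, 97]


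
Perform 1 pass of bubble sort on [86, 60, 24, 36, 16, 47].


Initial: [86, 60, 24, 36, 16, 47]
Pass 1: [60, 24, 36, 16, 47, 86] (5 swaps)

After 1 pass: [60, 24, 36, 16, 47, 86]


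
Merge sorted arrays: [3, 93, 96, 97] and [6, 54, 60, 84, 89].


Take 3 from A
Take 6 from B
Take 54 from B
Take 60 from B
Take 84 from B
Take 89 from B

Merged: [3, 6, 54, 60, 84, 89, 93, 96, 97]


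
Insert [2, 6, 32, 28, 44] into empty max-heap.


Insert 2: [2]
Insert 6: [6, 2]
Insert 32: [32, 2, 6]
Insert 28: [32, 28, 6, 2]
Insert 44: [44, 32, 6, 2, 28]

Final heap: [44, 32, 6, 2, 28]


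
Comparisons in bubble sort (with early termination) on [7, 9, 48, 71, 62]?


Algorithm: bubble sort (with early termination)
Input: [7, 9, 48, 71, 62]
Sorted: [7, 9, 48, 62, 71]

7


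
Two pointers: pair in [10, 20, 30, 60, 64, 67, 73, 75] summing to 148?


lo=0(10)+hi=7(75)=85
lo=1(20)+hi=7(75)=95
lo=2(30)+hi=7(75)=105
lo=3(60)+hi=7(75)=135
lo=4(64)+hi=7(75)=139
lo=5(67)+hi=7(75)=142
lo=6(73)+hi=7(75)=148

Yes: 73+75=148


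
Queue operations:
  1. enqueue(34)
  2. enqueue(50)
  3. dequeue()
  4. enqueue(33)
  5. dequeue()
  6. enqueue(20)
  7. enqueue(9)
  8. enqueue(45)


enqueue(34) -> [34]
enqueue(50) -> [34, 50]
dequeue()->34, [50]
enqueue(33) -> [50, 33]
dequeue()->50, [33]
enqueue(20) -> [33, 20]
enqueue(9) -> [33, 20, 9]
enqueue(45) -> [33, 20, 9, 45]

Final queue: [33, 20, 9, 45]


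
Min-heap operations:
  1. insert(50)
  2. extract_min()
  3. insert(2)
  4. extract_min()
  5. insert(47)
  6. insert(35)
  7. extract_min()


insert(50) -> [50]
extract_min()->50, []
insert(2) -> [2]
extract_min()->2, []
insert(47) -> [47]
insert(35) -> [35, 47]
extract_min()->35, [47]

Final heap: [47]


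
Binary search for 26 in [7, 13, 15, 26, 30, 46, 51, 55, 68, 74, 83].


Step 1: lo=0, hi=10, mid=5, val=46
Step 2: lo=0, hi=4, mid=2, val=15
Step 3: lo=3, hi=4, mid=3, val=26

Found at index 3


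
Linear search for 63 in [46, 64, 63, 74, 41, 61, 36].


i=0: 46!=63
i=1: 64!=63
i=2: 63==63 found!

Found at 2, 3 comps


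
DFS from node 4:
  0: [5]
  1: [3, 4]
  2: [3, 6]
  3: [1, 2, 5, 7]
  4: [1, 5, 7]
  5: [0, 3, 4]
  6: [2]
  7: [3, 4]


Visit 4, push [7, 5, 1]
Visit 1, push [3]
Visit 3, push [7, 5, 2]
Visit 2, push [6]
Visit 6, push []
Visit 5, push [0]
Visit 0, push []
Visit 7, push []

DFS order: [4, 1, 3, 2, 6, 5, 0, 7]


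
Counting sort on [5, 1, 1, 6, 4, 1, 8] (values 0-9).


Input: [5, 1, 1, 6, 4, 1, 8]
Counts: [0, 3, 0, 0, 1, 1, 1, 0, 1, 0]

Sorted: [1, 1, 1, 4, 5, 6, 8]


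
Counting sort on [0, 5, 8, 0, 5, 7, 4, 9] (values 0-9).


Input: [0, 5, 8, 0, 5, 7, 4, 9]
Counts: [2, 0, 0, 0, 1, 2, 0, 1, 1, 1]

Sorted: [0, 0, 4, 5, 5, 7, 8, 9]


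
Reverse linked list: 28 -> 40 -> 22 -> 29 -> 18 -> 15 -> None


Step 1: curr=28, set curr.next=prev(None) | reversed so far: 28
Step 2: curr=40, set curr.next=prev(28) | reversed so far: 40 -> 28
Step 3: curr=22, set curr.next=prev(40) | reversed so far: 22 -> 40 -> 28
Step 4: curr=29, set curr.next=prev(22) | reversed so far: 29 -> 22 -> 40 -> 28
Step 5: curr=18, set curr.next=prev(29) | reversed so far: 18 -> 29 -> 22 -> 40 -> 28
Step 6: curr=15, set curr.next=prev(18) | reversed so far: 15 -> 18 -> 29 -> 22 -> 40 -> 28

15 -> 18 -> 29 -> 22 -> 40 -> 28 -> None


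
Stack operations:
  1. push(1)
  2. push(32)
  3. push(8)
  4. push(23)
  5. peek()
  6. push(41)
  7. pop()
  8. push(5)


push(1) -> [1]
push(32) -> [1, 32]
push(8) -> [1, 32, 8]
push(23) -> [1, 32, 8, 23]
peek()->23
push(41) -> [1, 32, 8, 23, 41]
pop()->41, [1, 32, 8, 23]
push(5) -> [1, 32, 8, 23, 5]

Final stack: [1, 32, 8, 23, 5]


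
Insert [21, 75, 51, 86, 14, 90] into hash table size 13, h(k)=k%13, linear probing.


Insert 21: h=8 -> slot 8
Insert 75: h=10 -> slot 10
Insert 51: h=12 -> slot 12
Insert 86: h=8, 1 probes -> slot 9
Insert 14: h=1 -> slot 1
Insert 90: h=12, 1 probes -> slot 0

Table: [90, 14, None, None, None, None, None, None, 21, 86, 75, None, 51]


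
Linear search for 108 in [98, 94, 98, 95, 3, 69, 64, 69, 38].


i=0: 98!=108
i=1: 94!=108
i=2: 98!=108
i=3: 95!=108
i=4: 3!=108
i=5: 69!=108
i=6: 64!=108
i=7: 69!=108
i=8: 38!=108

Not found, 9 comps


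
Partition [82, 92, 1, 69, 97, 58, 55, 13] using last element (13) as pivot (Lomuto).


Pivot: 13
  1 <= 13: swap -> [1, 92, 82, 69, 97, 58, 55, 13]
Place pivot at 1: [1, 13, 82, 69, 97, 58, 55, 92]

Partitioned: [1, 13, 82, 69, 97, 58, 55, 92]


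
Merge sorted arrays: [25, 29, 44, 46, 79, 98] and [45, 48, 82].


Take 25 from A
Take 29 from A
Take 44 from A
Take 45 from B
Take 46 from A
Take 48 from B
Take 79 from A
Take 82 from B

Merged: [25, 29, 44, 45, 46, 48, 79, 82, 98]


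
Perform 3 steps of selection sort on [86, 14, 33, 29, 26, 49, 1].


Initial: [86, 14, 33, 29, 26, 49, 1]
Step 1: min=1 at 6
  Swap: [1, 14, 33, 29, 26, 49, 86]
Step 2: min=14 at 1
  Swap: [1, 14, 33, 29, 26, 49, 86]
Step 3: min=26 at 4
  Swap: [1, 14, 26, 29, 33, 49, 86]

After 3 steps: [1, 14, 26, 29, 33, 49, 86]


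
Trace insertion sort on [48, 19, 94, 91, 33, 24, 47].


Initial: [48, 19, 94, 91, 33, 24, 47]
Insert 19: [19, 48, 94, 91, 33, 24, 47]
Insert 94: [19, 48, 94, 91, 33, 24, 47]
Insert 91: [19, 48, 91, 94, 33, 24, 47]
Insert 33: [19, 33, 48, 91, 94, 24, 47]
Insert 24: [19, 24, 33, 48, 91, 94, 47]
Insert 47: [19, 24, 33, 47, 48, 91, 94]

Sorted: [19, 24, 33, 47, 48, 91, 94]


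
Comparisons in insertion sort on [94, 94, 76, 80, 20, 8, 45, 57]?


Algorithm: insertion sort
Input: [94, 94, 76, 80, 20, 8, 45, 57]
Sorted: [8, 20, 45, 57, 76, 80, 94, 94]

25


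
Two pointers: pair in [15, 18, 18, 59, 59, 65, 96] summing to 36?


lo=0(15)+hi=6(96)=111
lo=0(15)+hi=5(65)=80
lo=0(15)+hi=4(59)=74
lo=0(15)+hi=3(59)=74
lo=0(15)+hi=2(18)=33
lo=1(18)+hi=2(18)=36

Yes: 18+18=36


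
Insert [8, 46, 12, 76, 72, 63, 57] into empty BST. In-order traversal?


Insert 8: root
Insert 46: R from 8
Insert 12: R from 8 -> L from 46
Insert 76: R from 8 -> R from 46
Insert 72: R from 8 -> R from 46 -> L from 76
Insert 63: R from 8 -> R from 46 -> L from 76 -> L from 72
Insert 57: R from 8 -> R from 46 -> L from 76 -> L from 72 -> L from 63

In-order: [8, 12, 46, 57, 63, 72, 76]


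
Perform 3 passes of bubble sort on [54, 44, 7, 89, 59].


Initial: [54, 44, 7, 89, 59]
Pass 1: [44, 7, 54, 59, 89] (3 swaps)
Pass 2: [7, 44, 54, 59, 89] (1 swaps)
Pass 3: [7, 44, 54, 59, 89] (0 swaps)

After 3 passes: [7, 44, 54, 59, 89]


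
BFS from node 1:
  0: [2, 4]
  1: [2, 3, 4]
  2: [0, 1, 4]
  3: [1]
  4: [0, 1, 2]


Visit 1, enqueue [2, 3, 4]
Visit 2, enqueue [0]
Visit 3, enqueue []
Visit 4, enqueue []
Visit 0, enqueue []

BFS order: [1, 2, 3, 4, 0]


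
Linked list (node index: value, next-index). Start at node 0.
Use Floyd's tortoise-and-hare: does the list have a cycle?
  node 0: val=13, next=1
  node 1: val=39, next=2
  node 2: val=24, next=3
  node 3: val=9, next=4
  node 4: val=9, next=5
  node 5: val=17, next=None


Floyd's tortoise (slow, +1) and hare (fast, +2):
  init: slow=0, fast=0
  step 1: slow=1, fast=2
  step 2: slow=2, fast=4
  step 3: fast 4->5->None, no cycle

Cycle: no


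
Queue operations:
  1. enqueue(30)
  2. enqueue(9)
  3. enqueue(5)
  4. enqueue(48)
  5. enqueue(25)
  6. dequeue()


enqueue(30) -> [30]
enqueue(9) -> [30, 9]
enqueue(5) -> [30, 9, 5]
enqueue(48) -> [30, 9, 5, 48]
enqueue(25) -> [30, 9, 5, 48, 25]
dequeue()->30, [9, 5, 48, 25]

Final queue: [9, 5, 48, 25]


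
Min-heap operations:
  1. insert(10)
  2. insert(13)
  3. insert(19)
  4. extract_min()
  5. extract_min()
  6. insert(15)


insert(10) -> [10]
insert(13) -> [10, 13]
insert(19) -> [10, 13, 19]
extract_min()->10, [13, 19]
extract_min()->13, [19]
insert(15) -> [15, 19]

Final heap: [15, 19]


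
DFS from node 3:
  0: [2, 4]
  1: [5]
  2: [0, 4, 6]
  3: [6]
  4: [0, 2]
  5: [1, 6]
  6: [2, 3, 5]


Visit 3, push [6]
Visit 6, push [5, 2]
Visit 2, push [4, 0]
Visit 0, push [4]
Visit 4, push []
Visit 5, push [1]
Visit 1, push []

DFS order: [3, 6, 2, 0, 4, 5, 1]


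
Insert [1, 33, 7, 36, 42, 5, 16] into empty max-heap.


Insert 1: [1]
Insert 33: [33, 1]
Insert 7: [33, 1, 7]
Insert 36: [36, 33, 7, 1]
Insert 42: [42, 36, 7, 1, 33]
Insert 5: [42, 36, 7, 1, 33, 5]
Insert 16: [42, 36, 16, 1, 33, 5, 7]

Final heap: [42, 36, 16, 1, 33, 5, 7]


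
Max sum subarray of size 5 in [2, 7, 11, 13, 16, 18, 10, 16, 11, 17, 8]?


[0:5]: 49
[1:6]: 65
[2:7]: 68
[3:8]: 73
[4:9]: 71
[5:10]: 72
[6:11]: 62

Max: 73 at [3:8]


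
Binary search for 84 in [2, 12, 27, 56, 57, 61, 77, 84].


Step 1: lo=0, hi=7, mid=3, val=56
Step 2: lo=4, hi=7, mid=5, val=61
Step 3: lo=6, hi=7, mid=6, val=77
Step 4: lo=7, hi=7, mid=7, val=84

Found at index 7


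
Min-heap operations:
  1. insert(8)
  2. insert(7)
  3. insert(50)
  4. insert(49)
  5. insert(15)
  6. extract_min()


insert(8) -> [8]
insert(7) -> [7, 8]
insert(50) -> [7, 8, 50]
insert(49) -> [7, 8, 50, 49]
insert(15) -> [7, 8, 50, 49, 15]
extract_min()->7, [8, 15, 50, 49]

Final heap: [8, 15, 50, 49]


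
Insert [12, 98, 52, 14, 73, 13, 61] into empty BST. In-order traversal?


Insert 12: root
Insert 98: R from 12
Insert 52: R from 12 -> L from 98
Insert 14: R from 12 -> L from 98 -> L from 52
Insert 73: R from 12 -> L from 98 -> R from 52
Insert 13: R from 12 -> L from 98 -> L from 52 -> L from 14
Insert 61: R from 12 -> L from 98 -> R from 52 -> L from 73

In-order: [12, 13, 14, 52, 61, 73, 98]


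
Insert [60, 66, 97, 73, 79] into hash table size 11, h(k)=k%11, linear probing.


Insert 60: h=5 -> slot 5
Insert 66: h=0 -> slot 0
Insert 97: h=9 -> slot 9
Insert 73: h=7 -> slot 7
Insert 79: h=2 -> slot 2

Table: [66, None, 79, None, None, 60, None, 73, None, 97, None]


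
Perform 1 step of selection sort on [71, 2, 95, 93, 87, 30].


Initial: [71, 2, 95, 93, 87, 30]
Step 1: min=2 at 1
  Swap: [2, 71, 95, 93, 87, 30]

After 1 step: [2, 71, 95, 93, 87, 30]


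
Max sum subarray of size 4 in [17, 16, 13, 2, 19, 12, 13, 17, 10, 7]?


[0:4]: 48
[1:5]: 50
[2:6]: 46
[3:7]: 46
[4:8]: 61
[5:9]: 52
[6:10]: 47

Max: 61 at [4:8]


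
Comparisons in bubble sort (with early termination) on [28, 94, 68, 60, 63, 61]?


Algorithm: bubble sort (with early termination)
Input: [28, 94, 68, 60, 63, 61]
Sorted: [28, 60, 61, 63, 68, 94]

14


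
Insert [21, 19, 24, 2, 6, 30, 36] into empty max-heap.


Insert 21: [21]
Insert 19: [21, 19]
Insert 24: [24, 19, 21]
Insert 2: [24, 19, 21, 2]
Insert 6: [24, 19, 21, 2, 6]
Insert 30: [30, 19, 24, 2, 6, 21]
Insert 36: [36, 19, 30, 2, 6, 21, 24]

Final heap: [36, 19, 30, 2, 6, 21, 24]


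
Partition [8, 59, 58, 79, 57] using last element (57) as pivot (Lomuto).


Pivot: 57
  8 <= 57: advance i (no swap)
Place pivot at 1: [8, 57, 58, 79, 59]

Partitioned: [8, 57, 58, 79, 59]


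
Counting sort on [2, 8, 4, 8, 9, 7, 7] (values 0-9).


Input: [2, 8, 4, 8, 9, 7, 7]
Counts: [0, 0, 1, 0, 1, 0, 0, 2, 2, 1]

Sorted: [2, 4, 7, 7, 8, 8, 9]


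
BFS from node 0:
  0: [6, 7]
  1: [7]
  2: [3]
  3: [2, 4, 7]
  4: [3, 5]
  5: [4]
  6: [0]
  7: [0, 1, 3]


Visit 0, enqueue [6, 7]
Visit 6, enqueue []
Visit 7, enqueue [1, 3]
Visit 1, enqueue []
Visit 3, enqueue [2, 4]
Visit 2, enqueue []
Visit 4, enqueue [5]
Visit 5, enqueue []

BFS order: [0, 6, 7, 1, 3, 2, 4, 5]


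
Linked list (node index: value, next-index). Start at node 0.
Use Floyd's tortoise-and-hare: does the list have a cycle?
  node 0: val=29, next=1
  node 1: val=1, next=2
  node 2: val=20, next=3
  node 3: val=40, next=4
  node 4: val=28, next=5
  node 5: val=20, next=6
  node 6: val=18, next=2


Floyd's tortoise (slow, +1) and hare (fast, +2):
  init: slow=0, fast=0
  step 1: slow=1, fast=2
  step 2: slow=2, fast=4
  step 3: slow=3, fast=6
  step 4: slow=4, fast=3
  step 5: slow=5, fast=5
  slow == fast at node 5: cycle detected

Cycle: yes
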